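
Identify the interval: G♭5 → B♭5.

G to B spans three letter names (G-A-B) — that makes it a third of some quality.
Gb5 to Bb5 is 4 semitones, matching the major third exactly, so the quality is major.

major third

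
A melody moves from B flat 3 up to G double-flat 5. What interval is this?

B to G spans six letter names (B-C-D-E-F-G), plus an octave: a thirteenth.
A major thirteenth would be 21 semitones; Bb3 to Gbb5 is 19, two semitones narrower, so the interval is diminished.
(Equivalently, a compound diminished sixth: a diminished sixth plus an octave.)

d13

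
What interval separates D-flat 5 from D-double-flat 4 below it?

Descending from Db5 to Dbb4 is the same interval as ascending Dbb4 to Db5.
D to D is the same letter name, plus an octave: an octave.
Dbb4 to Db5 spans 13 semitones — one semitone wider than the perfect octave (12) — giving an augmented octave.

augmented octave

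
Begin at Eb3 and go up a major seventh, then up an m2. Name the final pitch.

Eb4

Up a major seventh from Eb3: D4 (11 semitones up).
A minor second up from D4 is Eb4.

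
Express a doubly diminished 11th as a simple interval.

Take out an octave (7 from the number): 11 − 7 = 4.
Quality carries through unchanged, so the simple form is a doubly diminished fourth.

doubly diminished 4th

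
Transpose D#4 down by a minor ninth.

The ninth's letter: D down two letter names plus an octave → C.
Moving 13 semitones down from D#4 (the size of a minor ninth) reaches C##3.

C##3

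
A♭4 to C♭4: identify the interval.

M6

Descending from Ab4 to Cb4 is the same interval as ascending Cb4 to Ab4.
C to A spans six letter names (C-D-E-F-G-A) — that makes it a sixth of some quality.
Counting semitones, Cb4→Ab4 is 9, which is the major sixth.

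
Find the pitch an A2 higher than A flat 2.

B 2

The second takes the letter from A up to B.
An augmented second is 3 semitones; 3 semitones up from Ab2 gives B2.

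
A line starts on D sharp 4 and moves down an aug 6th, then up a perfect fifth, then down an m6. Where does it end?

Down an augmented sixth from D#4: F3 (10 semitones down).
Up a perfect fifth from F3: C4 (7 semitones up).
C4 down a minor sixth → E3 (8 semitones).

E 3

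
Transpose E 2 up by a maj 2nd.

Counting two letter names up from E lands on F.
A major second spans 2 semitones, so from E2 the target pitch is F#2.

F sharp 2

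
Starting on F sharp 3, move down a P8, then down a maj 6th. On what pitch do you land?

A 1

Down a perfect octave from F#3: F#2 (12 semitones down).
F#2 down a major sixth → A1 (9 semitones).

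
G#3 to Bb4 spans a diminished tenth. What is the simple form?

diminished 3rd

Subtracting seven from the interval number removes an octave: 10 − 7 = 3.
Quality carries through unchanged, so the simple form is a diminished third.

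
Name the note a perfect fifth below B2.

E2

Counting five letter names down from B lands on E.
A perfect fifth is 7 semitones; 7 semitones down from B2 gives E2.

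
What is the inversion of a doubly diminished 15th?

First reduce the compound doubly diminished fifteenth to its simple form, a doubly diminished octave.
Inverted interval numbers add to nine, so an octave pairs with a unison (8 + 1 = 9).
The quality also flips — doubly diminished becomes doubly augmented — giving a doubly augmented unison.

doubly augmented 1st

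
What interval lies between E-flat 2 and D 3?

E to D spans seven letter names (E-F-G-A-B-C-D), so the interval is some kind of seventh.
Counting semitones, Eb2→D3 is 11, which is the major seventh.

major seventh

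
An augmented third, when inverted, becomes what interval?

Interval numbers invert to sum to nine: 3 + 6 = 9, so a third inverts to a sixth.
And augmented becomes diminished under inversion, so we get a diminished sixth.

d6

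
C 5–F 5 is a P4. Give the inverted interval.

Inverted interval numbers add to nine, so a fourth pairs with a fifth (4 + 5 = 9).
And perfect stays perfect under inversion, so we get a perfect fifth.

perfect 5th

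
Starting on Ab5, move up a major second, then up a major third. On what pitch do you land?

Ab5 up a major second → Bb5 (2 semitones).
Bb5 up a major third → D6 (4 semitones).

D6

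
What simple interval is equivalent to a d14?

Each octave removed subtracts seven from the number: 14 − 7 = 7.
That makes a diminished fourteenth a compound diminished seventh — an octave plus a diminished seventh.

diminished 7th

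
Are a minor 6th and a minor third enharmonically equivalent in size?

A minor sixth is 8 semitones but a minor third is 3 semitones — different sizes.

No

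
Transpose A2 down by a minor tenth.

Counting three letter names plus an octave down from A lands on F.
A minor tenth is 15 semitones; 15 semitones down from A2 gives F#1.

F#1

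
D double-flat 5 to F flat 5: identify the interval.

D to F spans three letter names (D-E-F) — that makes it a third of some quality.
Counting semitones, Dbb5→Fb5 is 4, which is the major third.

M3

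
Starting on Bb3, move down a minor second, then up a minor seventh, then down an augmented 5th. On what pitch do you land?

Down a minor second from Bb3: A3 (1 semitone down).
A3 up a minor seventh → G4 (10 semitones).
Down an augmented fifth from G4: Cb4 (8 semitones down).

Cb4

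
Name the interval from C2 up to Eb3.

minor tenth

C to E spans three letter names (C-D-E), plus an octave, so the interval is some kind of tenth.
At 15 semitones, C2→Eb3 falls one short of a major tenth: minor.
(Equivalently, a compound minor third: a minor third plus an octave.)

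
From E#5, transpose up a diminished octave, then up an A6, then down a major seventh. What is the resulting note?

Up a diminished octave from E#5: E6 (11 semitones up).
E6 up an augmented sixth → C##7 (10 semitones).
C##7 down a major seventh → D#6 (11 semitones).

D#6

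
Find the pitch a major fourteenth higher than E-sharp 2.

The fourteenth's letter: E up seven letter names plus an octave → D.
A major fourteenth spans 23 semitones, so from E#2 the target pitch is D##4.

D-double-sharp 4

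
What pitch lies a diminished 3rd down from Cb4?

Three letter names down from C: A.
A diminished third spans 2 semitones, so from Cb4 the target pitch is A3.

A3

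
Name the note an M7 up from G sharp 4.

Counting seven letter names up from G lands on F.
A major seventh is 11 semitones; 11 semitones up from G#4 gives F##5.

F double-sharp 5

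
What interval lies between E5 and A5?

E to A spans four letter names (E-F-G-A): a fourth.
E5 to A5 is 5 semitones, matching the perfect fourth exactly, so the quality is perfect.

P4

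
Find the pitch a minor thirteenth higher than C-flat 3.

A-double-flat 4

The thirteenth's letter: C up six letter names plus an octave → A.
A minor thirteenth spans 20 semitones, so from Cb3 the target pitch is Abb4.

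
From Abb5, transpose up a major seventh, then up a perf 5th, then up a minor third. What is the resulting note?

Abb5 up a major seventh → Gb6 (11 semitones).
Up a perfect fifth from Gb6: Db7 (7 semitones up).
Up a minor third from Db7: Fb7 (3 semitones up).

Fb7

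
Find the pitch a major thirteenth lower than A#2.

C#1

Counting six letter names plus an octave down from A lands on C.
A major thirteenth spans 21 semitones, so from A#2 the target pitch is C#1.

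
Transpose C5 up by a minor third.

Eb5

Three letter names up from C: E.
A minor third spans 3 semitones, so from C5 the target pitch is Eb5.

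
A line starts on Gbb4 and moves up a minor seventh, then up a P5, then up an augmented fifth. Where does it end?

A minor seventh up from Gbb4 is Fbb5.
Fbb5 up a perfect fifth → Cbb6 (7 semitones).
An augmented fifth up from Cbb6 is Gb6.

Gb6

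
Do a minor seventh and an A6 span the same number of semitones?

Yes

Both span 10 semitones: a minor seventh and an augmented sixth are the same chromatic distance.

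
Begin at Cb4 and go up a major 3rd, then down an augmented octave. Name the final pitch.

Ebb3

Up a major third from Cb4: Eb4 (4 semitones up).
Eb4 down an augmented octave → Ebb3 (13 semitones).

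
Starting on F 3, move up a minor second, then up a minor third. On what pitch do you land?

B double-flat 3

Up a minor second from F3: Gb3 (1 semitone up).
Up a minor third from Gb3: Bbb3 (3 semitones up).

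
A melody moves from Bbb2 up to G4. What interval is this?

B to G spans six letter names (B-C-D-E-F-G), plus an octave, so the interval is some kind of thirteenth.
A major thirteenth would be 21 semitones; Bbb2 to G4 is 22, one semitone wider, so the interval is augmented.
(Equivalently, a compound augmented sixth: an augmented sixth plus an octave.)

A13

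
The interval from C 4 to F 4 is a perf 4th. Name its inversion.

perfect 5th

The rule of nine gives the new number: 9 − 4 = 5, so a fourth becomes a fifth.
And perfect stays perfect under inversion, so we get a perfect fifth.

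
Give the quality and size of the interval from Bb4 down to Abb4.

Descending from Bb4 to Abb4 is the same interval as ascending Abb4 to Bb4.
A to B spans two letter names (A-B), so the interval is some kind of second.
Abb4 to Bb4 spans 3 semitones — one semitone wider than the major second (2) — giving an augmented second.

augmented second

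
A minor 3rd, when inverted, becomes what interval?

M6

Interval numbers invert to sum to nine: 3 + 6 = 9, so a third inverts to a sixth.
And minor becomes major under inversion, so we get a major sixth.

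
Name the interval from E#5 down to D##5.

Descending from E#5 to D##5 is the same interval as ascending D##5 to E#5.
D to E spans two letter names (D-E): a second.
At 1 semitone, D##5→E#5 falls one short of a major second: minor.

minor second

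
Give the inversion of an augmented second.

diminished 7th

The rule of nine gives the new number: 9 − 2 = 7, so a second becomes a seventh.
Quality inverts too: augmented becomes diminished. That makes the inversion a diminished seventh.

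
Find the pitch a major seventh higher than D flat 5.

C 6

Seven letter names up from D: C.
A major seventh is 11 semitones; 11 semitones up from Db5 gives C6.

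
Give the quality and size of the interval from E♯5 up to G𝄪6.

major 10th

E to G spans three letter names (E-F-G), plus an octave, so the interval is some kind of tenth.
E#5 to G##6 is 16 semitones, matching the major tenth exactly, so the quality is major.
(Equivalently, a compound major third: a major third plus an octave.)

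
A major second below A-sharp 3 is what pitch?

G-sharp 3

The second takes the letter from A down to G.
A major second spans 2 semitones, so from A#3 the target pitch is G#3.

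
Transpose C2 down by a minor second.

B1

Two letter names down from C: B.
Moving 1 semitone down from C2 (the size of a minor second) reaches B1.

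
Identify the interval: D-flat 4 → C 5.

D to C spans seven letter names (D-E-F-G-A-B-C): a seventh.
Counting semitones, Db4→C5 is 11, which is the major seventh.

major seventh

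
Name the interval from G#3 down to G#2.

Descending from G#3 to G#2 is the same interval as ascending G#2 to G#3.
G to G is the same letter name, plus an octave, so the interval is some kind of octave.
Counting semitones, G#2→G#3 is 12, which is the perfect octave.

perfect 8th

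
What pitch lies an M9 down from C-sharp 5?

B 3

The ninth's letter: C down two letter names plus an octave → B.
A major ninth is 14 semitones; 14 semitones down from C#5 gives B3.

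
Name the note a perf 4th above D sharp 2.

G sharp 2

Counting four letter names up from D lands on G.
Moving 5 semitones up from D#2 (the size of a perfect fourth) reaches G#2.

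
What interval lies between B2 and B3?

perfect 8th

B to B is the same letter name, plus an octave: an octave.
B2 to B3 is 12 semitones, matching the perfect octave exactly, so the quality is perfect.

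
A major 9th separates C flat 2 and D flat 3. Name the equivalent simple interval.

Subtracting seven from the interval number removes an octave: 9 − 7 = 2.
So a major ninth is an octave plus a major second. The quality is unchanged.

major 2nd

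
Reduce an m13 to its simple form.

Subtracting seven from the interval number removes an octave: 13 − 7 = 6.
So a minor thirteenth is an octave plus a minor sixth. The quality is unchanged.

minor sixth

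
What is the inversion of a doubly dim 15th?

AA1

First reduce the compound doubly diminished fifteenth to its simple form, a doubly diminished octave.
Inverted interval numbers add to nine, so an octave pairs with a unison (8 + 1 = 9).
Quality inverts too: doubly diminished becomes doubly augmented. That makes the inversion a doubly augmented unison.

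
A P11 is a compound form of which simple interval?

Subtracting seven from the interval number removes an octave: 11 − 7 = 4.
That makes a perfect eleventh a compound perfect fourth — an octave plus a perfect fourth.

perfect 4th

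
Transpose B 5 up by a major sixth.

Counting six letter names up from B lands on G.
A major sixth is 9 semitones; 9 semitones up from B5 gives G#6.

G sharp 6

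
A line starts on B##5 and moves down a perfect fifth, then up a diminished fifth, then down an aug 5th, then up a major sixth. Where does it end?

B##5 down a perfect fifth → E##5 (7 semitones).
A diminished fifth up from E##5 is B#5.
An augmented fifth down from B#5 is E5.
Up a major sixth from E5: C#6 (9 semitones up).

C#6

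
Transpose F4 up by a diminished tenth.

The tenth's letter: F up three letter names plus an octave → A.
Moving 14 semitones up from F4 (the size of a diminished tenth) reaches Abb5.

Abb5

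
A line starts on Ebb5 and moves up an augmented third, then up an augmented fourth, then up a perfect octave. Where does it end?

Ebb5 up an augmented third → G5 (5 semitones).
G5 up an augmented fourth → C#6 (6 semitones).
A perfect octave up from C#6 is C#7.

C#7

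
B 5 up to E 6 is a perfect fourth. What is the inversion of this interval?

perfect fifth

The rule of nine gives the new number: 9 − 4 = 5, so a fourth becomes a fifth.
And perfect stays perfect under inversion, so we get a perfect fifth.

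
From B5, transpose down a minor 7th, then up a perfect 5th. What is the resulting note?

G#5

Down a minor seventh from B5: C#5 (10 semitones down).
C#5 up a perfect fifth → G#5 (7 semitones).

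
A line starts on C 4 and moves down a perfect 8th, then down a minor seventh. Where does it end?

Down a perfect octave from C4: C3 (12 semitones down).
A minor seventh down from C3 is D2.

D 2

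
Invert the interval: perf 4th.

perfect 5th

Inverted interval numbers add to nine, so a fourth pairs with a fifth (4 + 5 = 9).
Quality inverts too: perfect stays perfect. That makes the inversion a perfect fifth.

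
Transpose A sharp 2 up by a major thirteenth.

F double-sharp 4

Six letters up from A (plus an octave) reaches F.
A major thirteenth is 21 semitones; 21 semitones up from A#2 gives F##4.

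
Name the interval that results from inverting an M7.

Inverted interval numbers add to nine, so a seventh pairs with a second (7 + 2 = 9).
Quality inverts too: major becomes minor. That makes the inversion a minor second.

minor second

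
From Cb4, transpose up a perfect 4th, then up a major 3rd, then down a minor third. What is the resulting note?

Up a perfect fourth from Cb4: Fb4 (5 semitones up).
Up a major third from Fb4: Ab4 (4 semitones up).
Down a minor third from Ab4: F4 (3 semitones down).

F4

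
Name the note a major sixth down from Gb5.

The sixth takes the letter from G down to B.
A major sixth spans 9 semitones, so from Gb5 the target pitch is Bbb4.

Bbb4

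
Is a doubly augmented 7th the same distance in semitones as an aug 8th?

Yes

A doubly augmented seventh spans 13 semitones, and an augmented octave also spans 13 semitones — they're enharmonic.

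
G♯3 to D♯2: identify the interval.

Descending from G#3 to D#2 is the same interval as ascending D#2 to G#3.
D to G spans four letter names (D-E-F-G), plus an octave, so the interval is some kind of eleventh.
The perfect eleventh spans 17 semitones, and D#2 to G#3 is exactly 17 semitones — so this is a perfect eleventh.
(Equivalently, a compound perfect fourth: a perfect fourth plus an octave.)

P11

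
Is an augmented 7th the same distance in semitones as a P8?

Yes

Both span 12 semitones: an augmented seventh and a perfect octave are the same chromatic distance.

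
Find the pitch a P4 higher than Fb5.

Counting four letter names up from F lands on B.
Moving 5 semitones up from Fb5 (the size of a perfect fourth) reaches Bbb5.

Bbb5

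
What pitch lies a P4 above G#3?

C#4

The fourth takes the letter from G up to C.
Moving 5 semitones up from G#3 (the size of a perfect fourth) reaches C#4.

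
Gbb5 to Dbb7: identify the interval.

perfect 12th

G to D spans five letter names (G-A-B-C-D), plus an octave, so the interval is some kind of twelfth.
Gbb5 to Dbb7 is 19 semitones, matching the perfect twelfth exactly, so the quality is perfect.
(Equivalently, a compound perfect fifth: a perfect fifth plus an octave.)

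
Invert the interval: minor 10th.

major sixth

First reduce the compound minor tenth to its simple form, a minor third.
Inverted interval numbers add to nine, so a third pairs with a sixth (3 + 6 = 9).
The quality also flips — minor becomes major — giving a major sixth.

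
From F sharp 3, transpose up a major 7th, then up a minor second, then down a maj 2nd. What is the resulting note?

A major seventh up from F#3 is E#4.
Up a minor second from E#4: F#4 (1 semitone up).
Down a major second from F#4: E4 (2 semitones down).

E 4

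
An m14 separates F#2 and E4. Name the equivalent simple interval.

Take out an octave (7 from the number): 14 − 7 = 7.
That makes a minor fourteenth a compound minor seventh — an octave plus a minor seventh.

m7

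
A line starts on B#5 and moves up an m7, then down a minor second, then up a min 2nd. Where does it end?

Up a minor seventh from B#5: A#6 (10 semitones up).
A#6 down a minor second → G##6 (1 semitone).
Up a minor second from G##6: A#6 (1 semitone up).

A#6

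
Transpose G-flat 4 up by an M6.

Counting six letter names up from G lands on E.
Moving 9 semitones up from Gb4 (the size of a major sixth) reaches Eb5.

E-flat 5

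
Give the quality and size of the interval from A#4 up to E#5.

A to E spans five letter names (A-B-C-D-E): a fifth.
The perfect fifth spans 7 semitones, and A#4 to E#5 is exactly 7 semitones — so this is a perfect fifth.

perfect fifth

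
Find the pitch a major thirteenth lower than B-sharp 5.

D-sharp 4

Counting six letter names plus an octave down from B lands on D.
A major thirteenth is 21 semitones; 21 semitones down from B#5 gives D#4.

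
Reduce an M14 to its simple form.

major seventh

Take out an octave (7 from the number): 14 − 7 = 7.
That makes a major fourteenth a compound major seventh — an octave plus a major seventh.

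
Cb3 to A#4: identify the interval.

doubly augmented 13th

C to A spans six letter names (C-D-E-F-G-A), plus an octave, so the interval is some kind of thirteenth.
The major thirteenth is 21 semitones; here we have 23, two semitones wider: doubly augmented.
(Equivalently, a compound doubly augmented sixth: a doubly augmented sixth plus an octave.)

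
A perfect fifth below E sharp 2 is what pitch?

A sharp 1

Counting five letter names down from E lands on A.
A perfect fifth is 7 semitones; 7 semitones down from E#2 gives A#1.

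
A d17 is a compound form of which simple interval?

Each octave removed subtracts seven from the number: 17 − 14 = 3.
Quality carries through unchanged, so the simple form is a diminished third.

diminished 3rd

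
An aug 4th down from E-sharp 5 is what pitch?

Counting four letter names down from E lands on B.
An augmented fourth is 6 semitones; 6 semitones down from E#5 gives B4.

B 4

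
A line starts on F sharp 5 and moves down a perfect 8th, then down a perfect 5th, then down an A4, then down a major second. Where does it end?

E flat 3

A perfect octave down from F#5 is F#4.
F#4 down a perfect fifth → B3 (7 semitones).
An augmented fourth down from B3 is F3.
A major second down from F3 is Eb3.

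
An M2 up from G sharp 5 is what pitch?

A sharp 5

Two letter names up from G: A.
A major second is 2 semitones; 2 semitones up from G#5 gives A#5.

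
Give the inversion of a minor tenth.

First reduce the compound minor tenth to its simple form, a minor third.
The rule of nine gives the new number: 9 − 3 = 6, so a third becomes a sixth.
And minor becomes major under inversion, so we get a major sixth.

M6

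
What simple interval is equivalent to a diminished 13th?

Each octave removed subtracts seven from the number: 13 − 7 = 6.
Quality carries through unchanged, so the simple form is a diminished sixth.

d6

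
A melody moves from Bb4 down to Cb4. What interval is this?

Descending from Bb4 to Cb4 is the same interval as ascending Cb4 to Bb4.
C to B spans seven letter names (C-D-E-F-G-A-B): a seventh.
The major seventh spans 11 semitones, and Cb4 to Bb4 is exactly 11 semitones — so this is a major seventh.

M7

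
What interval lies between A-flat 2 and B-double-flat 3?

minor 9th

A to B spans two letter names (A-B), plus an octave — that makes it a ninth of some quality.
At 13 semitones, Ab2→Bbb3 falls one short of a major ninth: minor.
(Equivalently, a compound minor second: a minor second plus an octave.)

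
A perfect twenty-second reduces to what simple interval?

P8

Take out 2 octaves (14 from the number): 22 − 14 = 8.
So a perfect twenty-second is 2 octaves plus a perfect octave. The quality is unchanged.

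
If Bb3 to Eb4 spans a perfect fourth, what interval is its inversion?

Interval numbers invert to sum to nine: 4 + 5 = 9, so a fourth inverts to a fifth.
Quality inverts too: perfect stays perfect. That makes the inversion a perfect fifth.

perfect fifth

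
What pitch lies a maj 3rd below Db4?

Bbb3

Counting three letter names down from D lands on B.
A major third is 4 semitones; 4 semitones down from Db4 gives Bbb3.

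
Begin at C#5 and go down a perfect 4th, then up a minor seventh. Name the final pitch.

F#5

C#5 down a perfect fourth → G#4 (5 semitones).
G#4 up a minor seventh → F#5 (10 semitones).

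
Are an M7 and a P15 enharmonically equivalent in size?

No

A major seventh is 11 semitones but a perfect fifteenth is 24 semitones — different sizes.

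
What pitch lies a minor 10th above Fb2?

Abb3

Three letters up from F (plus an octave) reaches A.
A minor tenth is 15 semitones; 15 semitones up from Fb2 gives Abb3.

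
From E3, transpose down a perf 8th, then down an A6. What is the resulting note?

E3 down a perfect octave → E2 (12 semitones).
An augmented sixth down from E2 is Gb1.

Gb1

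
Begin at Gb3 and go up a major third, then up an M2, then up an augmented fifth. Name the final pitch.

Up a major third from Gb3: Bb3 (4 semitones up).
Up a major second from Bb3: C4 (2 semitones up).
An augmented fifth up from C4 is G#4.

G#4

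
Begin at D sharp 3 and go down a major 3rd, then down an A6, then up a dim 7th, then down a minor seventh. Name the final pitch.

A major third down from D#3 is B2.
An augmented sixth down from B2 is Db2.
Up a diminished seventh from Db2: Cbb3 (9 semitones up).
Down a minor seventh from Cbb3: Dbb2 (10 semitones down).

D double-flat 2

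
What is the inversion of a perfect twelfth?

First reduce the compound perfect twelfth to its simple form, a perfect fifth.
Interval numbers invert to sum to nine: 5 + 4 = 9, so a fifth inverts to a fourth.
And perfect stays perfect under inversion, so we get a perfect fourth.

P4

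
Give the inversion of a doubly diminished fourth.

The rule of nine gives the new number: 9 − 4 = 5, so a fourth becomes a fifth.
Quality inverts too: doubly diminished becomes doubly augmented. That makes the inversion a doubly augmented fifth.

doubly augmented fifth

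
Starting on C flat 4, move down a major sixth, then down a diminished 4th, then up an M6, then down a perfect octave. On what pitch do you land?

G 2

Cb4 down a major sixth → Ebb3 (9 semitones).
A diminished fourth down from Ebb3 is Bb2.
Bb2 up a major sixth → G3 (9 semitones).
A perfect octave down from G3 is G2.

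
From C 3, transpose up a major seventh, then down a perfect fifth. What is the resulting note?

Up a major seventh from C3: B3 (11 semitones up).
Down a perfect fifth from B3: E3 (7 semitones down).

E 3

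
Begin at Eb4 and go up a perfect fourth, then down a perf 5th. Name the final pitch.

Eb4 up a perfect fourth → Ab4 (5 semitones).
A perfect fifth down from Ab4 is Db4.

Db4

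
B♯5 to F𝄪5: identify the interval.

Descending from B#5 to F##5 is the same interval as ascending F##5 to B#5.
F to B spans four letter names (F-G-A-B) — that makes it a fourth of some quality.
The perfect fourth spans 5 semitones, and F##5 to B#5 is exactly 5 semitones — so this is a perfect fourth.

perfect 4th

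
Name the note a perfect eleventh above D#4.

G#5

The eleventh's letter: D up four letter names plus an octave → G.
A perfect eleventh is 17 semitones; 17 semitones up from D#4 gives G#5.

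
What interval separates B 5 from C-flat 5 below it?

augmented seventh

Descending from B5 to Cb5 is the same interval as ascending Cb5 to B5.
C to B spans seven letter names (C-D-E-F-G-A-B), so the interval is some kind of seventh.
Cb5 to B5 spans 12 semitones — one semitone wider than the major seventh (11) — giving an augmented seventh.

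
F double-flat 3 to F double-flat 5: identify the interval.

perfect fifteenth

F to F is the same letter name, plus 2 octaves, so the interval is some kind of fifteenth.
Fbb3 to Fbb5 is 24 semitones, matching the perfect fifteenth exactly, so the quality is perfect.
(Equivalently, a compound perfect octave: a perfect octave plus an octave.)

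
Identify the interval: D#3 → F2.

A6

Descending from D#3 to F2 is the same interval as ascending F2 to D#3.
F to D spans six letter names (F-G-A-B-C-D), so the interval is some kind of sixth.
The major sixth is 9 semitones; here we have 10, one semitone wider: augmented.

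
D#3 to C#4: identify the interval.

minor seventh

D to C spans seven letter names (D-E-F-G-A-B-C), so the interval is some kind of seventh.
At 10 semitones, D#3→C#4 falls one short of a major seventh: minor.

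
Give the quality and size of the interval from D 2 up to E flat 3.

minor 9th

D to E spans two letter names (D-E), plus an octave: a ninth.
A major ninth would be 14 semitones, but D2 to Eb3 is 13 — one semitone narrower, making it a minor ninth.
(Equivalently, a compound minor second: a minor second plus an octave.)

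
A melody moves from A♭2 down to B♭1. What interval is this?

Descending from Ab2 to Bb1 is the same interval as ascending Bb1 to Ab2.
B to A spans seven letter names (B-C-D-E-F-G-A), so the interval is some kind of seventh.
Bb1 to Ab2 is 10 semitones, a half step short of the major seventh (11), so this is minor.

m7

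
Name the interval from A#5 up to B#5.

A to B spans two letter names (A-B) — that makes it a second of some quality.
A#5 to B#5 is 2 semitones, matching the major second exactly, so the quality is major.

major 2nd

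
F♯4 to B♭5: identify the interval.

d11

F to B spans four letter names (F-G-A-B), plus an octave — that makes it an eleventh of some quality.
The perfect eleventh is 17 semitones; here we have 16, one semitone narrower: diminished.
(Equivalently, a compound diminished fourth: a diminished fourth plus an octave.)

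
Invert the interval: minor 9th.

First reduce the compound minor ninth to its simple form, a minor second.
The rule of nine gives the new number: 9 − 2 = 7, so a second becomes a seventh.
The quality also flips — minor becomes major — giving a major seventh.

major seventh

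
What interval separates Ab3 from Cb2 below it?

Descending from Ab3 to Cb2 is the same interval as ascending Cb2 to Ab3.
C to A spans six letter names (C-D-E-F-G-A), plus an octave: a thirteenth.
The major thirteenth spans 21 semitones, and Cb2 to Ab3 is exactly 21 semitones — so this is a major thirteenth.
(Equivalently, a compound major sixth: a major sixth plus an octave.)

major thirteenth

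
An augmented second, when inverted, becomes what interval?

diminished 7th

Interval numbers invert to sum to nine: 2 + 7 = 9, so a second inverts to a seventh.
The quality also flips — augmented becomes diminished — giving a diminished seventh.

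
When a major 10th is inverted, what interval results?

m6

First reduce the compound major tenth to its simple form, a major third.
Interval numbers invert to sum to nine: 3 + 6 = 9, so a third inverts to a sixth.
Quality inverts too: major becomes minor. That makes the inversion a minor sixth.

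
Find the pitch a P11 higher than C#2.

Four letters up from C (plus an octave) reaches F.
A perfect eleventh is 17 semitones; 17 semitones up from C#2 gives F#3.

F#3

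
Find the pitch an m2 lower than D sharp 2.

Counting two letter names down from D lands on C.
A minor second spans 1 semitone, so from D#2 the target pitch is C##2.

C double-sharp 2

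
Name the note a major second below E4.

Two letter names down from E: D.
Moving 2 semitones down from E4 (the size of a major second) reaches D4.

D4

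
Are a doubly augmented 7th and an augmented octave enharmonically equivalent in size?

A doubly augmented seventh = 13 semitones = an augmented octave; enharmonically equal.

Yes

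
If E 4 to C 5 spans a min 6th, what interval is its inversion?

Interval numbers invert to sum to nine: 6 + 3 = 9, so a sixth inverts to a third.
Quality inverts too: minor becomes major. That makes the inversion a major third.

M3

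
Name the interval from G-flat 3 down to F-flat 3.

Descending from Gb3 to Fb3 is the same interval as ascending Fb3 to Gb3.
F to G spans two letter names (F-G), so the interval is some kind of second.
Fb3 to Gb3 is 2 semitones, matching the major second exactly, so the quality is major.

M2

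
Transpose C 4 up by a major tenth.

E 5

Counting three letter names plus an octave up from C lands on E.
A major tenth is 16 semitones; 16 semitones up from C4 gives E5.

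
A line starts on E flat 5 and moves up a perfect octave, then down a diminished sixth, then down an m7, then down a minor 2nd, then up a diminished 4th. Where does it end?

C sharp 5

A perfect octave up from Eb5 is Eb6.
Down a diminished sixth from Eb6: G#5 (7 semitones down).
Down a minor seventh from G#5: A#4 (10 semitones down).
A#4 down a minor second → G##4 (1 semitone).
Up a diminished fourth from G##4: C#5 (4 semitones up).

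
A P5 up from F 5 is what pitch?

Five letter names up from F: C.
Moving 7 semitones up from F5 (the size of a perfect fifth) reaches C6.

C 6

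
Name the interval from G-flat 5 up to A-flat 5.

major second

G to A spans two letter names (G-A), so the interval is some kind of second.
Gb5 to Ab5 is 2 semitones, matching the major second exactly, so the quality is major.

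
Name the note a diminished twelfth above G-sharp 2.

Counting five letter names plus an octave up from G lands on D.
Moving 18 semitones up from G#2 (the size of a diminished twelfth) reaches D4.

D 4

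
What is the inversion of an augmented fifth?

The rule of nine gives the new number: 9 − 5 = 4, so a fifth becomes a fourth.
And augmented becomes diminished under inversion, so we get a diminished fourth.

d4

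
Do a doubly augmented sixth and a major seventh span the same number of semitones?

Yes

Both span 11 semitones: a doubly augmented sixth and a major seventh are the same chromatic distance.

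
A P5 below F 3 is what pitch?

B flat 2

Counting five letter names down from F lands on B.
Moving 7 semitones down from F3 (the size of a perfect fifth) reaches Bb2.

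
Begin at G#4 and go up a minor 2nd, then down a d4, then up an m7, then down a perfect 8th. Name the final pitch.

G#4 up a minor second → A4 (1 semitone).
A diminished fourth down from A4 is E#4.
Up a minor seventh from E#4: D#5 (10 semitones up).
Down a perfect octave from D#5: D#4 (12 semitones down).

D#4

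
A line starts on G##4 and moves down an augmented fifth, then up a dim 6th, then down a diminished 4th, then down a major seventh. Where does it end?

F3

G##4 down an augmented fifth → C#4 (8 semitones).
Up a diminished sixth from C#4: Ab4 (7 semitones up).
Down a diminished fourth from Ab4: E4 (4 semitones down).
Down a major seventh from E4: F3 (11 semitones down).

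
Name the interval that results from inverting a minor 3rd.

The rule of nine gives the new number: 9 − 3 = 6, so a third becomes a sixth.
Quality inverts too: minor becomes major. That makes the inversion a major sixth.

major 6th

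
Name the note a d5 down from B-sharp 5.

Counting five letter names down from B lands on E.
A diminished fifth is 6 semitones; 6 semitones down from B#5 gives E##5.

E-double-sharp 5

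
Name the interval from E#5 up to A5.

d4

E to A spans four letter names (E-F-G-A): a fourth.
A perfect fourth would be 5 semitones; E#5 to A5 is 4, one semitone narrower, so the interval is diminished.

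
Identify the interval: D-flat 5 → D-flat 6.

D to D is the same letter name, plus an octave, so the interval is some kind of octave.
Counting semitones, Db5→Db6 is 12, which is the perfect octave.

P8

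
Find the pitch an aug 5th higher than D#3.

Five letter names up from D: A.
Moving 8 semitones up from D#3 (the size of an augmented fifth) reaches A##3.

A##3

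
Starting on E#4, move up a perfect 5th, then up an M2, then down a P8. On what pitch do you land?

A perfect fifth up from E#4 is B#4.
Up a major second from B#4: C##5 (2 semitones up).
C##5 down a perfect octave → C##4 (12 semitones).

C##4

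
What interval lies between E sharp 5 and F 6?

E to F spans two letter names (E-F), plus an octave, so the interval is some kind of ninth.
A major ninth would be 14 semitones; E#5 to F6 is 12, two semitones narrower, so the interval is diminished.

diminished ninth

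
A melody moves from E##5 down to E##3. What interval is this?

Descending from E##5 to E##3 is the same interval as ascending E##3 to E##5.
E to E is the same letter name, plus 2 octaves — that makes it a fifteenth of some quality.
The perfect fifteenth spans 24 semitones, and E##3 to E##5 is exactly 24 semitones — so this is a perfect fifteenth.
(Equivalently, a compound perfect octave: a perfect octave plus an octave.)

perfect fifteenth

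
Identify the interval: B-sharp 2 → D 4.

B to D spans three letter names (B-C-D), plus an octave, so the interval is some kind of tenth.
B#2 to D4 spans 14 semitones — two semitones narrower than the major tenth (16) — giving a diminished tenth.
(Equivalently, a compound diminished third: a diminished third plus an octave.)

diminished 10th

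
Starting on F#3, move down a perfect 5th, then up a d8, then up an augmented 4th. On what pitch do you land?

E4

F#3 down a perfect fifth → B2 (7 semitones).
Up a diminished octave from B2: Bb3 (11 semitones up).
Bb3 up an augmented fourth → E4 (6 semitones).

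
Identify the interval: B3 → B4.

perfect octave

B to B is the same letter name, plus an octave: an octave.
B3 to B4 is 12 semitones, matching the perfect octave exactly, so the quality is perfect.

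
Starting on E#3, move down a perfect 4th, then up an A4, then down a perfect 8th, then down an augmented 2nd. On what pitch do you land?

Down a perfect fourth from E#3: B#2 (5 semitones down).
B#2 up an augmented fourth → E##3 (6 semitones).
Down a perfect octave from E##3: E##2 (12 semitones down).
E##2 down an augmented second → D#2 (3 semitones).

D#2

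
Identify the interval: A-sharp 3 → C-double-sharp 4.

A to C spans three letter names (A-B-C) — that makes it a third of some quality.
The major third spans 4 semitones, and A#3 to C##4 is exactly 4 semitones — so this is a major third.

major 3rd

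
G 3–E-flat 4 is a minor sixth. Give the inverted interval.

Inverted interval numbers add to nine, so a sixth pairs with a third (6 + 3 = 9).
Quality inverts too: minor becomes major. That makes the inversion a major third.

M3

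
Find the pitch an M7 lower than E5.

F4

Seven letter names down from E: F.
Moving 11 semitones down from E5 (the size of a major seventh) reaches F4.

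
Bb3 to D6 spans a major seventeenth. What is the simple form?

M3

Subtracting seven from the interval number removes an octave: 17 − 14 = 3.
So a major seventeenth is 2 octaves plus a major third. The quality is unchanged.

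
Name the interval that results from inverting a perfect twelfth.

First reduce the compound perfect twelfth to its simple form, a perfect fifth.
Inverted interval numbers add to nine, so a fifth pairs with a fourth (5 + 4 = 9).
And perfect stays perfect under inversion, so we get a perfect fourth.

perfect 4th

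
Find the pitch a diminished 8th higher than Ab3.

An octave keeps the letter name A, an octave up from A.
Moving 11 semitones up from Ab3 (the size of a diminished octave) reaches Abb4.

Abb4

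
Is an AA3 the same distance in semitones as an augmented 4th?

A doubly augmented third spans 6 semitones, and an augmented fourth also spans 6 semitones — they're enharmonic.

Yes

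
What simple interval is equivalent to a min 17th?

Take out 2 octaves (14 from the number): 17 − 14 = 3.
That makes a minor seventeenth a compound minor third — 2 octaves plus a minor third.

minor 3rd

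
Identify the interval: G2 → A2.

G to A spans two letter names (G-A) — that makes it a second of some quality.
G2 to A2 is 2 semitones, matching the major second exactly, so the quality is major.

major 2nd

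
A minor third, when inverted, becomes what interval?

major sixth

Inverted interval numbers add to nine, so a third pairs with a sixth (3 + 6 = 9).
And minor becomes major under inversion, so we get a major sixth.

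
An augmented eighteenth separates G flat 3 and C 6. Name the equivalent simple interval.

Subtracting seven from the interval number removes an octave: 18 − 14 = 4.
That makes an augmented eighteenth a compound augmented fourth — 2 octaves plus an augmented fourth.

augmented 4th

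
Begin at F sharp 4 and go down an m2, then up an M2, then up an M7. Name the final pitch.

E double-sharp 5

Down a minor second from F#4: E#4 (1 semitone down).
A major second up from E#4 is F##4.
F##4 up a major seventh → E##5 (11 semitones).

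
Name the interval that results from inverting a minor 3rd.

M6

Interval numbers invert to sum to nine: 3 + 6 = 9, so a third inverts to a sixth.
And minor becomes major under inversion, so we get a major sixth.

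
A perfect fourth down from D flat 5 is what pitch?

The fourth takes the letter from D down to A.
Moving 5 semitones down from Db5 (the size of a perfect fourth) reaches Ab4.

A flat 4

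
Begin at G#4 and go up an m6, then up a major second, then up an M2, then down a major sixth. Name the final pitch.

B4

A minor sixth up from G#4 is E5.
E5 up a major second → F#5 (2 semitones).
F#5 up a major second → G#5 (2 semitones).
G#5 down a major sixth → B4 (9 semitones).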